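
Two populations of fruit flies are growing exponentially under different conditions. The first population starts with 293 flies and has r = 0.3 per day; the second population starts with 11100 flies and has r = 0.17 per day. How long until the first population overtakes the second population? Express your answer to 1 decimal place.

28.0 days

Set 293·e^(0.3t) = 11100·e^(0.17t).
e^((0.3 − 0.17)t) = 11100/293 → e^(0.13·t) = 37.884.
0.13·t = ln(37.884) = 3.6345, so t = 3.6345/0.13 = 27.958.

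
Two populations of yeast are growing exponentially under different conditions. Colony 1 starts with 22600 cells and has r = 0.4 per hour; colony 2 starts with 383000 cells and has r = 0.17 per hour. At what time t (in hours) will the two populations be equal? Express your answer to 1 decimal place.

12.3 hours

Set 22600·e^(0.4t) = 383000·e^(0.17t).
e^((0.4 − 0.17)t) = 383000/22600 → e^(0.23·t) = 16.947.
0.23·t = ln(16.947) = 2.8301, so t = 2.8301/0.23 = 12.305.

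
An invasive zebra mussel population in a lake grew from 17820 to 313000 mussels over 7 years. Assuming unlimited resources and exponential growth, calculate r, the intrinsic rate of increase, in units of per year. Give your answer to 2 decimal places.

0.41 per year

From N(t) = N₀·e^(rt): e^(r·7) = 313000/17820 = 17.565.
r·7 = ln(17.565) = 2.8659, so r = 2.8659/7 = 0.40941.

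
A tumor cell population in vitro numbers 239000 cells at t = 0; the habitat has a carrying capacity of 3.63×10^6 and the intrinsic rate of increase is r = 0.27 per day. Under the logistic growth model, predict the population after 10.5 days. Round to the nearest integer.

1980236 cells

A = (K − N₀)/N₀ = (3.63×10^6 − 239000)/239000 = 14.188.
N(t) = K/(1 + A·e^(−rt)) = 3.63×10^6/(1 + 14.188×e^(−0.27×10.5)).
e^(−2.835) = 0.058719; denominator = 1 + 14.188×0.058719 = 1.8331.
N = 3.63×10^6/1.8331 = 1.980236×10^6.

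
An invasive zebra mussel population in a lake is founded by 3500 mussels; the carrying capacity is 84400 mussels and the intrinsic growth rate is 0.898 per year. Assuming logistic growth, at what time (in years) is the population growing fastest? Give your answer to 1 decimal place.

3.5 years

Logistic growth is fastest at N = K/2 = 42200.
A = (K − N₀)/N₀ = 23.114. Set K/(1 + A·e^(−rt)) = K/2 → A·e^(−rt) = 1.
e^(−0.898t) = 1/23.114 = 0.0432633, so t = ln(23.114)/0.898 = 3.1405/0.898 = 3.4972.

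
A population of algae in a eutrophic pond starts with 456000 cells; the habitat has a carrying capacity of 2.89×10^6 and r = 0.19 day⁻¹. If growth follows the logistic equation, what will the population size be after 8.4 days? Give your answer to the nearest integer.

1388098 cells

A = (K − N₀)/N₀ = (2.89×10^6 − 456000)/456000 = 5.3377.
N(t) = K/(1 + A·e^(−rt)) = 2.89×10^6/(1 + 5.3377×e^(−0.19×8.4)).
e^(−1.596) = 0.20271; denominator = 1 + 5.3377×0.20271 = 2.082.
N = 2.89×10^6/2.082 = 1.388098×10^6.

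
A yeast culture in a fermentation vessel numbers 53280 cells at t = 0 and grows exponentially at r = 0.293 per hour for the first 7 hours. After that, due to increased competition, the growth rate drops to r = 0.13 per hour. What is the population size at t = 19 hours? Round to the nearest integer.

Phase 1: N(7) = 53280·e^(0.293×7) = 53280·e^2.051 = 414288.
Phase 2 runs for 19 − 7 = 12 hours at r = 0.13.
N(19) = 414288·e^(0.13×12) = 414288·e^1.56 = 1.971522×10^6.

1971522 cells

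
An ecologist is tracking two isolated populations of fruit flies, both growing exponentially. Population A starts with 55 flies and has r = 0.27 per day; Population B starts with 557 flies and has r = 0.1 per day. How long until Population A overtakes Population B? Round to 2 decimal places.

13.62 days

Set 55·e^(0.27t) = 557·e^(0.1t).
e^((0.27 − 0.1)t) = 557/55 → e^(0.17·t) = 10.127.
0.17·t = ln(10.127) = 2.3152, so t = 2.3152/0.17 = 13.619.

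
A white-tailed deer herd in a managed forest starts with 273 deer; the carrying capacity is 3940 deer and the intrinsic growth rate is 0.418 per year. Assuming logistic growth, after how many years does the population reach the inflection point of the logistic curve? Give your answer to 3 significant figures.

6.21 years

Logistic growth is fastest at N = K/2 = 1970.
A = (K − N₀)/N₀ = 13.432. Set K/(1 + A·e^(−rt)) = K/2 → A·e^(−rt) = 1.
e^(−0.418t) = 1/13.432 = 0.0744478, so t = ln(13.432)/0.418 = 2.5977/0.418 = 6.2145.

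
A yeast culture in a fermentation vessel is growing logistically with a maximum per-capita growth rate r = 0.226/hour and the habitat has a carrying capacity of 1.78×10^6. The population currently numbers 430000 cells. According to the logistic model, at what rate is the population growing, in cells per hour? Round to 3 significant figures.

dN/dt = rN(1 − N/K) = 0.226 × 430000 × (1 − 430000/1.78×10^6).
1 − 430000/1.78×10^6 = 0.75843; dN/dt = 0.226 × 430000 × 0.75843 = 73704.

73700 cells per hour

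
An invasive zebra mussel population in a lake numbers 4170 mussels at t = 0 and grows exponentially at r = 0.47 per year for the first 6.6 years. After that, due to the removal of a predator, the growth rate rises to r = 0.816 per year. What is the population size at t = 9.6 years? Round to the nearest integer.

Phase 1: N(6.6) = 4170·e^(0.47×6.6) = 4170·e^3.102 = 92750.8.
Phase 2 runs for 9.6 − 6.6 = 3 years at r = 0.816.
N(9.6) = 92750.8·e^(0.816×3) = 92750.8·e^2.448 = 1.072681×10^6.

1072681 mussels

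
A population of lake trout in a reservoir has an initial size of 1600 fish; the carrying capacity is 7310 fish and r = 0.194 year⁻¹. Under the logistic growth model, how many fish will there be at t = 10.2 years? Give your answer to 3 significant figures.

4900 fish

A = (K − N₀)/N₀ = (7310 − 1600)/1600 = 3.5688.
N(t) = K/(1 + A·e^(−rt)) = 7310/(1 + 3.5688×e^(−0.194×10.2)).
e^(−1.979) = 0.13824; denominator = 1 + 3.5688×0.13824 = 1.4933.
N = 7310/1.4933 = 4895.11.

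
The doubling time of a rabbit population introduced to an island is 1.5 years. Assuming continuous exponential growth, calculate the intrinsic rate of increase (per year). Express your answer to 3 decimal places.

0.462 per year

r = ln(2)/t_d = 0.6931/1.5 = 0.4621.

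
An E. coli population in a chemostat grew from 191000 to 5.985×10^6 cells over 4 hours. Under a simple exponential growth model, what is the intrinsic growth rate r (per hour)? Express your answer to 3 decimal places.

From N(t) = N₀·e^(rt): e^(r·4) = 5.985×10^6/191000 = 31.335.
r·4 = ln(31.335) = 3.4447, so r = 3.4447/4 = 0.86118.

0.861 per hour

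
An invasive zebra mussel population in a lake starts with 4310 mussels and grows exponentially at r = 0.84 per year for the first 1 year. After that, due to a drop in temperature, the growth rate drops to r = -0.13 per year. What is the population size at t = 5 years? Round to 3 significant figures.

Phase 1: N(1) = 4310·e^(0.84×1) = 4310·e^0.84 = 9983.54.
Phase 2 runs for 5 − 1 = 4 years at r = -0.13.
N(5) = 9983.54·e^(-0.13×4) = 9983.54·e^-0.52 = 5935.42.

5940 mussels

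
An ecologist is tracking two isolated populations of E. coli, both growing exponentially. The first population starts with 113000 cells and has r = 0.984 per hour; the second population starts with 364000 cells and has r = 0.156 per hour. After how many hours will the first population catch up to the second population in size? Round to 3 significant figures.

1.41 hours

Set 113000·e^(0.984t) = 364000·e^(0.156t).
e^((0.984 − 0.156)t) = 364000/113000 → e^(0.828·t) = 3.2212.
0.828·t = ln(3.2212) = 1.1698, so t = 1.1698/0.828 = 1.4128.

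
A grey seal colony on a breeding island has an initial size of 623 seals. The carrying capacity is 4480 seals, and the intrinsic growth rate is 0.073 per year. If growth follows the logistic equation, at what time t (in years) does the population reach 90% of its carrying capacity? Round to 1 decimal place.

55.1 years

A = (K − N₀)/N₀ = (4480 − 623)/623 = 6.191.
Solve 4480/(1 + 6.191·e^(−0.073t)) = 4032: 1 + 6.191·e^(−0.073t) = 1.1111, so e^(−0.073t) = 0.0179472.
−0.073·t = ln(0.0179472) = -4.0203, so t = 4.0203/0.073 = 55.073.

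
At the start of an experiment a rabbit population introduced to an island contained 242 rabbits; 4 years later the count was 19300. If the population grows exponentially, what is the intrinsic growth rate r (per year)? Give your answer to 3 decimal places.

1.095 per year

From N(t) = N₀·e^(rt): e^(r·4) = 19300/242 = 79.752.
r·4 = ln(79.752) = 4.3789, so r = 4.3789/4 = 1.0947.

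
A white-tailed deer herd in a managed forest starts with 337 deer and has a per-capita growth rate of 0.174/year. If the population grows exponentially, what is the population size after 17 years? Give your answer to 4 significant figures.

N(t) = N₀·e^(rt) = 337 × e^(0.174×17) = 337 × e^2.958.
e^2.958 ≈ 19.259, so N ≈ 337 × 19.259 = 6490.42.

6490 deer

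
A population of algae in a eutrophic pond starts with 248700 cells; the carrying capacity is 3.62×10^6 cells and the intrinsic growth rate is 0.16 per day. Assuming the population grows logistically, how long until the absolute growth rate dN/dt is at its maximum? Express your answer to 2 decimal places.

Logistic growth is fastest at N = K/2 = 1.81×10^6.
A = (K − N₀)/N₀ = 13.556. Set K/(1 + A·e^(−rt)) = K/2 → A·e^(−rt) = 1.
e^(−0.16t) = 1/13.556 = 0.0737698, so t = ln(13.556)/0.16 = 2.6068/0.16 = 16.293.

16.29 days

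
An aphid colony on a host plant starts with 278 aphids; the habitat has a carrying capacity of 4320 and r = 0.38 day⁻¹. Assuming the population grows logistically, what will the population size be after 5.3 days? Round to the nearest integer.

1469 aphids

A = (K − N₀)/N₀ = (4320 − 278)/278 = 14.54.
N(t) = K/(1 + A·e^(−rt)) = 4320/(1 + 14.54×e^(−0.38×5.3)).
e^(−2.014) = 0.13345; denominator = 1 + 14.54×0.13345 = 2.9404.
N = 4320/2.9404 = 1469.21.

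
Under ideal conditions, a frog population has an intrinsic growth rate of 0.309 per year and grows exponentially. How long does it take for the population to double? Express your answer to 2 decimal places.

2.24 years

Doubling time t_d = ln(2)/r = 0.6931/0.309 = 2.2432.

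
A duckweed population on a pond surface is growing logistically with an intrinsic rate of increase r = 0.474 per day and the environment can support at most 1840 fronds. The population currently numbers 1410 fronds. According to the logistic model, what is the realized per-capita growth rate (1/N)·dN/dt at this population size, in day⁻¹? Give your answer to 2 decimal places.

0.11 per day

(1/N)·dN/dt = r(1 − N/K) = 0.474 × (1 − 1410/1840).
= 0.474 × 0.2337 = 0.11077.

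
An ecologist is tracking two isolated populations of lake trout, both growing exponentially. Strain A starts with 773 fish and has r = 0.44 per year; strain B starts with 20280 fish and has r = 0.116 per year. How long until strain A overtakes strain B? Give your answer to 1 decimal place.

Set 773·e^(0.44t) = 20280·e^(0.116t).
e^((0.44 − 0.116)t) = 20280/773 → e^(0.324·t) = 26.235.
0.324·t = ln(26.235) = 3.2671, so t = 3.2671/0.324 = 10.084.

10.1 years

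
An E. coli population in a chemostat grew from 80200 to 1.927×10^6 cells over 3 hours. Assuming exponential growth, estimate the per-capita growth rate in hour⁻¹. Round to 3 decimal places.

1.060 per hour

From N(t) = N₀·e^(rt): e^(r·3) = 1.927×10^6/80200 = 24.027.
r·3 = ln(24.027) = 3.1792, so r = 3.1792/3 = 1.0597.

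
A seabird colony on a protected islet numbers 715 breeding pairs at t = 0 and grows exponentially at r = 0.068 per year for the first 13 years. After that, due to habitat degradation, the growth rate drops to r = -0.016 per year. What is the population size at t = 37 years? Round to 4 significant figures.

1179 breeding pairs

Phase 1: N(13) = 715·e^(0.068×13) = 715·e^0.884 = 1730.7.
Phase 2 runs for 37 − 13 = 24 years at r = -0.016.
N(37) = 1730.7·e^(-0.016×24) = 1730.7·e^-0.384 = 1178.84.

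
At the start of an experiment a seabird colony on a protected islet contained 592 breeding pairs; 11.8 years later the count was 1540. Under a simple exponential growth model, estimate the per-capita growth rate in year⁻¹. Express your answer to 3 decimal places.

From N(t) = N₀·e^(rt): e^(r·11.8) = 1540/592 = 2.6014.
r·11.8 = ln(2.6014) = 0.95603, so r = 0.95603/11.8 = 0.08102.

0.081 per year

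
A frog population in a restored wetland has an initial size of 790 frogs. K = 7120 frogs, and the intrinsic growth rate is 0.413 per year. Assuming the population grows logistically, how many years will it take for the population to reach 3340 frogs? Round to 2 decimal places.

A = (K − N₀)/N₀ = (7120 − 790)/790 = 8.0127.
Solve 7120/(1 + 8.0127·e^(−0.413t)) = 3340: 1 + 8.0127·e^(−0.413t) = 2.1317, so e^(−0.413t) = 0.141244.
−0.413·t = ln(0.141244) = -1.9573, so t = 1.9573/0.413 = 4.7392.

4.74 years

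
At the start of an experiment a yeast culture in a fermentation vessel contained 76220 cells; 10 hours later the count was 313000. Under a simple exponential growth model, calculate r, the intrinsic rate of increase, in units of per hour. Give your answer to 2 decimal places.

0.14 per hour

From N(t) = N₀·e^(rt): e^(r·10) = 313000/76220 = 4.1065.
r·10 = ln(4.1065) = 1.4126, so r = 1.4126/10 = 0.14126.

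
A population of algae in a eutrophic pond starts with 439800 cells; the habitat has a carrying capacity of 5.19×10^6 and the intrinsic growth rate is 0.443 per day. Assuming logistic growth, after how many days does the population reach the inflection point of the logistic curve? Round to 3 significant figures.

5.37 days

Logistic growth is fastest at N = K/2 = 2.595×10^6.
A = (K − N₀)/N₀ = 10.801. Set K/(1 + A·e^(−rt)) = K/2 → A·e^(−rt) = 1.
e^(−0.443t) = 1/10.801 = 0.0925856, so t = ln(10.801)/0.443 = 2.3796/0.443 = 5.3716.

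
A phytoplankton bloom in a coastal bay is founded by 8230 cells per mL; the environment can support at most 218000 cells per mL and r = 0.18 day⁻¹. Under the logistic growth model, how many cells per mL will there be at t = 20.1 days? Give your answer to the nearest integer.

A = (K − N₀)/N₀ = (218000 − 8230)/8230 = 25.488.
N(t) = K/(1 + A·e^(−rt)) = 218000/(1 + 25.488×e^(−0.18×20.1)).
e^(−3.618) = 0.026836; denominator = 1 + 25.488×0.026836 = 1.684.
N = 218000/1.684 = 129452.

129452 cells per mL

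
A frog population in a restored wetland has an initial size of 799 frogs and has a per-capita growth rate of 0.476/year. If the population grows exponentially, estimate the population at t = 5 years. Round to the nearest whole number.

8633 frogs

N(t) = N₀·e^(rt) = 799 × e^(0.476×5) = 799 × e^2.38.
e^2.38 ≈ 10.805, so N ≈ 799 × 10.805 = 8633.12.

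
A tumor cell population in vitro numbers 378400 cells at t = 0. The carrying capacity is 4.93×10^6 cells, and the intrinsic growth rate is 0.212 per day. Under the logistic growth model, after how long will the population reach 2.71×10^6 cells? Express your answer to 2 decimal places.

12.67 days

A = (K − N₀)/N₀ = (4.93×10^6 − 378400)/378400 = 12.029.
Solve 4.93×10^6/(1 + 12.029·e^(−0.212t)) = 2.71×10^6: 1 + 12.029·e^(−0.212t) = 1.8192, so e^(−0.212t) = 0.0681037.
−0.212·t = ln(0.0681037) = -2.6867, so t = 2.6867/0.212 = 12.673.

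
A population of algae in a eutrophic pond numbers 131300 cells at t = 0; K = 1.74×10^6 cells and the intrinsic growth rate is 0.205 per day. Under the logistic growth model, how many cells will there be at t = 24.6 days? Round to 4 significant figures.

1612000 cells

A = (K − N₀)/N₀ = (1.74×10^6 − 131300)/131300 = 12.252.
N(t) = K/(1 + A·e^(−rt)) = 1.74×10^6/(1 + 12.252×e^(−0.205×24.6)).
e^(−5.043) = 0.0064544; denominator = 1 + 12.252×0.0064544 = 1.0791.
N = 1.74×10^6/1.0791 = 1.612486×10^6.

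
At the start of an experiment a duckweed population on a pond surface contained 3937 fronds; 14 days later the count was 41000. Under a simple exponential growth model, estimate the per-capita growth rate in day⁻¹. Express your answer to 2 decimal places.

From N(t) = N₀·e^(rt): e^(r·14) = 41000/3937 = 10.414.
r·14 = ln(10.414) = 2.3432, so r = 2.3432/14 = 0.16737.

0.17 per day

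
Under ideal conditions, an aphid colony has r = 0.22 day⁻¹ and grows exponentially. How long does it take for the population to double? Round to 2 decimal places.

Doubling time t_d = ln(2)/r = 0.6931/0.22 = 3.1507.

3.15 days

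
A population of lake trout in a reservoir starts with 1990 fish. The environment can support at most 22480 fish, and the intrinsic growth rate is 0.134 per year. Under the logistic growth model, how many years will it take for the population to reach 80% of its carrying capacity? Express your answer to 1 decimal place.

A = (K − N₀)/N₀ = (22480 − 1990)/1990 = 10.296.
Solve 22480/(1 + 10.296·e^(−0.134t)) = 17984: 1 + 10.296·e^(−0.134t) = 1.25, so e^(−0.134t) = 0.0242801.
−0.134·t = ln(0.0242801) = -3.7181, so t = 3.7181/0.134 = 27.747.

27.7 years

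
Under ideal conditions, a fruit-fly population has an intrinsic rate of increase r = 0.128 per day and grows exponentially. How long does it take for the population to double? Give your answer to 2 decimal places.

Doubling time t_d = ln(2)/r = 0.6931/0.128 = 5.4152.

5.42 days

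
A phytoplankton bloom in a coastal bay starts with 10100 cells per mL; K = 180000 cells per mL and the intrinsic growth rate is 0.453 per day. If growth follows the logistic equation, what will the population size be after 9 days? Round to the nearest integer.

140049 cells per mL

A = (K − N₀)/N₀ = (180000 − 10100)/10100 = 16.822.
N(t) = K/(1 + A·e^(−rt)) = 180000/(1 + 16.822×e^(−0.453×9)).
e^(−4.077) = 0.016958; denominator = 1 + 16.822×0.016958 = 1.2853.
N = 180000/1.2853 = 140049.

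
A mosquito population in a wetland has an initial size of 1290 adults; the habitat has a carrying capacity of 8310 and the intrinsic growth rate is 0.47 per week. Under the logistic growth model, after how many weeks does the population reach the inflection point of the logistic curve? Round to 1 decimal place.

Logistic growth is fastest at N = K/2 = 4155.
A = (K − N₀)/N₀ = 5.4419. Set K/(1 + A·e^(−rt)) = K/2 → A·e^(−rt) = 1.
e^(−0.47t) = 1/5.4419 = 0.183761, so t = ln(5.4419)/0.47 = 1.6941/0.47 = 3.6045.

3.6 weeks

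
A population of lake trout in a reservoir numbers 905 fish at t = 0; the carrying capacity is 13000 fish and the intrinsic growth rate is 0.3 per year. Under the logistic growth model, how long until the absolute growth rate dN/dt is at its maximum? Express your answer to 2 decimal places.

8.64 years

Logistic growth is fastest at N = K/2 = 6500.
A = (K − N₀)/N₀ = 13.365. Set K/(1 + A·e^(−rt)) = K/2 → A·e^(−rt) = 1.
e^(−0.3t) = 1/13.365 = 0.0748243, so t = ln(13.365)/0.3 = 2.5926/0.3 = 8.642.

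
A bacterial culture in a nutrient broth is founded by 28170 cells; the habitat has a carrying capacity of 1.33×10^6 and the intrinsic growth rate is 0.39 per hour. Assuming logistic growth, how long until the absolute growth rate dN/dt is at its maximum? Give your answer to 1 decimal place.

9.8 hours

Logistic growth is fastest at N = K/2 = 665000.
A = (K − N₀)/N₀ = 46.213. Set K/(1 + A·e^(−rt)) = K/2 → A·e^(−rt) = 1.
e^(−0.39t) = 1/46.213 = 0.0216388, so t = ln(46.213)/0.39 = 3.8333/0.39 = 9.8289.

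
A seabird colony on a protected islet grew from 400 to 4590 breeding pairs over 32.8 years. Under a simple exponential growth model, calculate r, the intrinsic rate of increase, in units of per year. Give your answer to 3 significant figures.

0.0744 per year

From N(t) = N₀·e^(rt): e^(r·32.8) = 4590/400 = 11.475.
r·32.8 = ln(11.475) = 2.4402, so r = 2.4402/32.8 = 0.074395.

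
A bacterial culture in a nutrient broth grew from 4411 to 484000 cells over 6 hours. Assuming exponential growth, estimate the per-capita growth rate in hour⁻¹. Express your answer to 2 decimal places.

From N(t) = N₀·e^(rt): e^(r·6) = 484000/4411 = 109.73.
r·6 = ln(109.73) = 4.698, so r = 4.698/6 = 0.783.

0.78 per hour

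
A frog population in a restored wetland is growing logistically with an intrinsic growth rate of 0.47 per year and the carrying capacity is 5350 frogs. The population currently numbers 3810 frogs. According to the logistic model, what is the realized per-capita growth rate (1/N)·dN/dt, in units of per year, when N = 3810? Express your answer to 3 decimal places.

0.135 per year

(1/N)·dN/dt = r(1 − N/K) = 0.47 × (1 − 3810/5350).
= 0.47 × 0.28785 = 0.13529.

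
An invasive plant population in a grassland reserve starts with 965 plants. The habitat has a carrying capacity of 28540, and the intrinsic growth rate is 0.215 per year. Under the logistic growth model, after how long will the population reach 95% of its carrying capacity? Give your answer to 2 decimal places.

29.29 years

A = (K − N₀)/N₀ = (28540 − 965)/965 = 28.575.
Solve 28540/(1 + 28.575·e^(−0.215t)) = 27113: 1 + 28.575·e^(−0.215t) = 1.0526, so e^(−0.215t) = 0.00184187.
−0.215·t = ln(0.00184187) = -6.297, so t = 6.297/0.215 = 29.288.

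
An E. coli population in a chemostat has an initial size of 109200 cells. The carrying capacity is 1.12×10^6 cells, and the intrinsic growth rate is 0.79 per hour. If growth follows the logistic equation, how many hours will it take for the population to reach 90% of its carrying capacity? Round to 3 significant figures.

A = (K − N₀)/N₀ = (1.12×10^6 − 109200)/109200 = 9.2564.
Solve 1.12×10^6/(1 + 9.2564·e^(−0.79t)) = 1.008×10^6: 1 + 9.2564·e^(−0.79t) = 1.1111, so e^(−0.79t) = 0.0120037.
−0.79·t = ln(0.0120037) = -4.4225, so t = 4.4225/0.79 = 5.5982.

5.60 hours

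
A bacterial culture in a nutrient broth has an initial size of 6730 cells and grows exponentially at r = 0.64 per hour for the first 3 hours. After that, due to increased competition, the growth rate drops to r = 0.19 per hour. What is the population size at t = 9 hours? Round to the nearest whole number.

143534 cells

Phase 1: N(3) = 6730·e^(0.64×3) = 6730·e^1.92 = 45905.1.
Phase 2 runs for 9 − 3 = 6 hours at r = 0.19.
N(9) = 45905.1·e^(0.19×6) = 45905.1·e^1.14 = 143534.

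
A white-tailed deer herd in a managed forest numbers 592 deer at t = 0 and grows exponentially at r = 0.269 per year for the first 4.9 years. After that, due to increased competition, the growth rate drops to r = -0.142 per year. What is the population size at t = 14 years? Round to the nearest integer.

608 deer

Phase 1: N(4.9) = 592·e^(0.269×4.9) = 592·e^1.318 = 2211.9.
Phase 2 runs for 14 − 4.9 = 9.1 years at r = -0.142.
N(14) = 2211.9·e^(-0.142×9.1) = 2211.9·e^-1.292 = 607.533.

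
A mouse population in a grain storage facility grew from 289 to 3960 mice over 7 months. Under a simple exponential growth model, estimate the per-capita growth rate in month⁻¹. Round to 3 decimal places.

From N(t) = N₀·e^(rt): e^(r·7) = 3960/289 = 13.702.
r·7 = ln(13.702) = 2.6176, so r = 2.6176/7 = 0.37394.

0.374 per month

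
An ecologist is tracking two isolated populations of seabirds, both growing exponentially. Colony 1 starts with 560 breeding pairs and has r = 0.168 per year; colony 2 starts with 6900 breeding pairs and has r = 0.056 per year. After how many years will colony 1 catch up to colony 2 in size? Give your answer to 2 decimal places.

22.42 years

Set 560·e^(0.168t) = 6900·e^(0.056t).
e^((0.168 − 0.056)t) = 6900/560 → e^(0.112·t) = 12.321.
0.112·t = ln(12.321) = 2.5113, so t = 2.5113/0.112 = 22.423.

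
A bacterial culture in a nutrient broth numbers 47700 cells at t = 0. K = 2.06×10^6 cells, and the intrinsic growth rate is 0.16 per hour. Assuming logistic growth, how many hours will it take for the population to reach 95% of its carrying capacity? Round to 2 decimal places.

41.79 hours

A = (K − N₀)/N₀ = (2.06×10^6 − 47700)/47700 = 42.187.
Solve 2.06×10^6/(1 + 42.187·e^(−0.16t)) = 1.957×10^6: 1 + 42.187·e^(−0.16t) = 1.0526, so e^(−0.16t) = 0.00124759.
−0.16·t = ln(0.00124759) = -6.6865, so t = 6.6865/0.16 = 41.791.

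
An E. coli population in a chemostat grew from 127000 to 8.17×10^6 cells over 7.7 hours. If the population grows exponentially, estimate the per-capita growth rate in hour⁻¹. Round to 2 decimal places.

0.54 per hour

From N(t) = N₀·e^(rt): e^(r·7.7) = 8.17×10^6/127000 = 64.331.
r·7.7 = ln(64.331) = 4.164, so r = 4.164/7.7 = 0.54078.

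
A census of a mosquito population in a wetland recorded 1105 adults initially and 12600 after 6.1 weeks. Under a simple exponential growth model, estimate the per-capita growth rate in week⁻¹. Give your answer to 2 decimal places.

0.40 per week

From N(t) = N₀·e^(rt): e^(r·6.1) = 12600/1105 = 11.403.
r·6.1 = ln(11.403) = 2.4339, so r = 2.4339/6.1 = 0.39899.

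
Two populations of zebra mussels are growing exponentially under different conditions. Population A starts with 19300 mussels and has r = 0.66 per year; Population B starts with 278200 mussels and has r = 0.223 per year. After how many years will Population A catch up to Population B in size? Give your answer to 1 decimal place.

6.1 years

Set 19300·e^(0.66t) = 278200·e^(0.223t).
e^((0.66 − 0.223)t) = 278200/19300 → e^(0.437·t) = 14.415.
0.437·t = ln(14.415) = 2.6682, so t = 2.6682/0.437 = 6.1058.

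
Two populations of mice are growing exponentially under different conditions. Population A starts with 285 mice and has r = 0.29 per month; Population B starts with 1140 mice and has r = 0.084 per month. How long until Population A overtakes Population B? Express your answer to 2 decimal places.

6.73 months

Set 285·e^(0.29t) = 1140·e^(0.084t).
e^((0.29 − 0.084)t) = 1140/285 → e^(0.206·t) = 4.
0.206·t = ln(4) = 1.3863, so t = 1.3863/0.206 = 6.7296.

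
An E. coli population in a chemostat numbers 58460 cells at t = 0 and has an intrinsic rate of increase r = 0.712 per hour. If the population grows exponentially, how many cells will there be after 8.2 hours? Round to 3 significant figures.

20100000 cells

N(t) = N₀·e^(rt) = 58460 × e^(0.712×8.2) = 58460 × e^5.838.
e^5.838 ≈ 343.23, so N ≈ 58460 × 343.23 = 2.006521×10^7.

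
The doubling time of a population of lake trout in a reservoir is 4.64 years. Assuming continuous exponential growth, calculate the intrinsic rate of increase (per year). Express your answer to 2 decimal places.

r = ln(2)/t_d = 0.6931/4.64 = 0.14939.

0.15 per year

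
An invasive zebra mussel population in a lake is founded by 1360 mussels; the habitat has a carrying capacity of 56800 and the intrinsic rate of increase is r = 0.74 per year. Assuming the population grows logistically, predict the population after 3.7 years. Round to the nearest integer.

A = (K − N₀)/N₀ = (56800 − 1360)/1360 = 40.765.
N(t) = K/(1 + A·e^(−rt)) = 56800/(1 + 40.765×e^(−0.74×3.7)).
e^(−2.738) = 0.0647; denominator = 1 + 40.765×0.0647 = 3.6375.
N = 56800/3.6375 = 15615.3.

15615 mussels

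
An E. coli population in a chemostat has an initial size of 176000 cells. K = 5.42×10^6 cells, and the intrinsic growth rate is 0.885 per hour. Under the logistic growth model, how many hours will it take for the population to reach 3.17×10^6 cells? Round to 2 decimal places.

4.22 hours

A = (K − N₀)/N₀ = (5.42×10^6 − 176000)/176000 = 29.795.
Solve 5.42×10^6/(1 + 29.795·e^(−0.885t)) = 3.17×10^6: 1 + 29.795·e^(−0.885t) = 1.7098, so e^(−0.885t) = 0.0238217.
−0.885·t = ln(0.0238217) = -3.7372, so t = 3.7372/0.885 = 4.2228.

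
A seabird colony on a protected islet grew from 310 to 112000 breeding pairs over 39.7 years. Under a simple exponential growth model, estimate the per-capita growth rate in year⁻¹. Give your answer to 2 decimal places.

From N(t) = N₀·e^(rt): e^(r·39.7) = 112000/310 = 361.29.
r·39.7 = ln(361.29) = 5.8897, so r = 5.8897/39.7 = 0.14835.

0.15 per year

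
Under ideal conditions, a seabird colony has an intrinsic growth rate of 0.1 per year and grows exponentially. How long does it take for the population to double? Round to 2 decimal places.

Doubling time t_d = ln(2)/r = 0.6931/0.1 = 6.9315.

6.93 years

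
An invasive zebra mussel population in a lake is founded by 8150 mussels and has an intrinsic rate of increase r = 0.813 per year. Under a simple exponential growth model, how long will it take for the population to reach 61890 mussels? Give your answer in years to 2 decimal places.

2.49 years

Set N₀·e^(rt) = 61890: e^(0.813·t) = 61890/8150 = 7.5939.
0.813·t = ln(7.5939) = 2.0273, so t = 2.0273/0.813 = 2.4937.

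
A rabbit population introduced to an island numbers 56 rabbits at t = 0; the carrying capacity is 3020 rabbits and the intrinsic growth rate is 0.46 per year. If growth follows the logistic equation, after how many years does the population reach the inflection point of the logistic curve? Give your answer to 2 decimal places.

8.63 years

Logistic growth is fastest at N = K/2 = 1510.
A = (K − N₀)/N₀ = 52.929. Set K/(1 + A·e^(−rt)) = K/2 → A·e^(−rt) = 1.
e^(−0.46t) = 1/52.929 = 0.0188934, so t = ln(52.929)/0.46 = 3.9689/0.46 = 8.6281.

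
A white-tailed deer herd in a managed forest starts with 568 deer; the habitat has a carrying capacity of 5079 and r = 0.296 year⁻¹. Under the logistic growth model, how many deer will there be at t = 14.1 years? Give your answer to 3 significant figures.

A = (K − N₀)/N₀ = (5079 − 568)/568 = 7.9419.
N(t) = K/(1 + A·e^(−rt)) = 5079/(1 + 7.9419×e^(−0.296×14.1)).
e^(−4.174) = 0.015397; denominator = 1 + 7.9419×0.015397 = 1.1223.
N = 5079/1.1223 = 4525.61.

4530 deer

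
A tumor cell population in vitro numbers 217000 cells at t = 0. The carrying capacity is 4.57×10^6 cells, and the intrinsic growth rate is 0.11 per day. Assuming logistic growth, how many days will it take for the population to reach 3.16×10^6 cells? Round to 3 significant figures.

A = (K − N₀)/N₀ = (4.57×10^6 − 217000)/217000 = 20.06.
Solve 4.57×10^6/(1 + 20.06·e^(−0.11t)) = 3.16×10^6: 1 + 20.06·e^(−0.11t) = 1.4462, so e^(−0.11t) = 0.0222435.
−0.11·t = ln(0.0222435) = -3.8057, so t = 3.8057/0.11 = 34.597.

34.6 days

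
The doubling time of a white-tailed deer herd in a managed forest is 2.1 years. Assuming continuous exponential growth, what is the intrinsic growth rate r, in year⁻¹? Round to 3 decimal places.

0.330 per year

r = ln(2)/t_d = 0.6931/2.1 = 0.33007.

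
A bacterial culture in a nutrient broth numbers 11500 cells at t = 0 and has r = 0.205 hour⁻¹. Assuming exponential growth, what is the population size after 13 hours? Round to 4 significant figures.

N(t) = N₀·e^(rt) = 11500 × e^(0.205×13) = 11500 × e^2.665.
e^2.665 ≈ 14.368, so N ≈ 11500 × 14.368 = 165231.

165200 cells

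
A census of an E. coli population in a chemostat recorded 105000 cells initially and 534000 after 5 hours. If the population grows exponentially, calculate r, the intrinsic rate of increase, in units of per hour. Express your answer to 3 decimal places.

From N(t) = N₀·e^(rt): e^(r·5) = 534000/105000 = 5.0857.
r·5 = ln(5.0857) = 1.6264, so r = 1.6264/5 = 0.32529.

0.325 per hour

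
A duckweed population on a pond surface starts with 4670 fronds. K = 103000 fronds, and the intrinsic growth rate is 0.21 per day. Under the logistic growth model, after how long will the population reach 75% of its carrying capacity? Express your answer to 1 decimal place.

A = (K − N₀)/N₀ = (103000 − 4670)/4670 = 21.056.
Solve 103000/(1 + 21.056·e^(−0.21t)) = 77250: 1 + 21.056·e^(−0.21t) = 1.3333, so e^(−0.21t) = 0.015831.
−0.21·t = ln(0.015831) = -4.1458, so t = 4.1458/0.21 = 19.742.

19.7 days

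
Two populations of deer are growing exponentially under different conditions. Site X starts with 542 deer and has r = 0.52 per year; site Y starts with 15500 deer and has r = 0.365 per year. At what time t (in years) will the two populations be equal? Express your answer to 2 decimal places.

21.63 years

Set 542·e^(0.52t) = 15500·e^(0.365t).
e^((0.52 − 0.365)t) = 15500/542 → e^(0.155·t) = 28.598.
0.155·t = ln(28.598) = 3.3533, so t = 3.3533/0.155 = 21.634.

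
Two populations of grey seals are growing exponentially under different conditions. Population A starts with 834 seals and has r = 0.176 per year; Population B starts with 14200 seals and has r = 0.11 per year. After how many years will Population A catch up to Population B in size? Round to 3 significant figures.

Set 834·e^(0.176t) = 14200·e^(0.11t).
e^((0.176 − 0.11)t) = 14200/834 → e^(0.066·t) = 17.026.
0.066·t = ln(17.026) = 2.8348, so t = 2.8348/0.066 = 42.951.

43.0 years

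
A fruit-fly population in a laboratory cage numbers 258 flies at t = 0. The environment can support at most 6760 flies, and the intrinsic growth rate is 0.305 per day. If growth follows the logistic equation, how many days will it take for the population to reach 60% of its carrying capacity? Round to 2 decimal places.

11.91 days

A = (K − N₀)/N₀ = (6760 − 258)/258 = 25.202.
Solve 6760/(1 + 25.202·e^(−0.305t)) = 4056: 1 + 25.202·e^(−0.305t) = 1.6667, so e^(−0.305t) = 0.0264534.
−0.305·t = ln(0.0264534) = -3.6324, so t = 3.6324/0.305 = 11.909.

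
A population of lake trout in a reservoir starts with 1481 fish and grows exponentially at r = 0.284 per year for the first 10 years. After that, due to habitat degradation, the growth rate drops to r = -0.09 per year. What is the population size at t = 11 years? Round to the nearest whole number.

Phase 1: N(10) = 1481·e^(0.284×10) = 1481·e^2.84 = 25348.4.
Phase 2 runs for 11 − 10 = 1 years at r = -0.09.
N(11) = 25348.4·e^(-0.09×1) = 25348.4·e^-0.09 = 23166.7.

23167 fish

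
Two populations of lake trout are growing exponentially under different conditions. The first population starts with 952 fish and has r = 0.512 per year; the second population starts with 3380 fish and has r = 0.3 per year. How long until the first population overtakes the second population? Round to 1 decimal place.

6.0 years

Set 952·e^(0.512t) = 3380·e^(0.3t).
e^((0.512 − 0.3)t) = 3380/952 → e^(0.212·t) = 3.5504.
0.212·t = ln(3.5504) = 1.2671, so t = 1.2671/0.212 = 5.9767.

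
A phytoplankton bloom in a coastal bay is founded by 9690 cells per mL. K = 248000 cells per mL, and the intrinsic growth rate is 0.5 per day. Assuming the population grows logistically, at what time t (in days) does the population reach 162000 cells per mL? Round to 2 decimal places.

7.67 days

A = (K − N₀)/N₀ = (248000 − 9690)/9690 = 24.593.
Solve 248000/(1 + 24.593·e^(−0.5t)) = 162000: 1 + 24.593·e^(−0.5t) = 1.5309, so e^(−0.5t) = 0.0215856.
−0.5·t = ln(0.0215856) = -3.8357, so t = 3.8357/0.5 = 7.6715.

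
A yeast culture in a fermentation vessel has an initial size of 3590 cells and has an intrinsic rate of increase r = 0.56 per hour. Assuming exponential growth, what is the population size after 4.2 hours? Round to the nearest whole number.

N(t) = N₀·e^(rt) = 3590 × e^(0.56×4.2) = 3590 × e^2.352.
e^2.352 ≈ 10.507, so N ≈ 3590 × 10.507 = 37718.6.

37719 cells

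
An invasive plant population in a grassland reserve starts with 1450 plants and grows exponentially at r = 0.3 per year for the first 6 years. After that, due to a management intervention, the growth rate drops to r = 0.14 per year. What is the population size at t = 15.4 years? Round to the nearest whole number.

32706 plants

Phase 1: N(6) = 1450·e^(0.3×6) = 1450·e^1.8 = 8771.99.
Phase 2 runs for 15.4 − 6 = 9.4 years at r = 0.14.
N(15.4) = 8771.99·e^(0.14×9.4) = 8771.99·e^1.316 = 32706.2.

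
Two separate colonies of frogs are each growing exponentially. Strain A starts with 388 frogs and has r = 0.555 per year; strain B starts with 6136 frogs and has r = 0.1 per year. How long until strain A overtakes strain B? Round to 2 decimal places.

Set 388·e^(0.555t) = 6136·e^(0.1t).
e^((0.555 − 0.1)t) = 6136/388 → e^(0.455·t) = 15.814.
0.455·t = ln(15.814) = 2.7609, so t = 2.7609/0.455 = 6.068.

6.07 years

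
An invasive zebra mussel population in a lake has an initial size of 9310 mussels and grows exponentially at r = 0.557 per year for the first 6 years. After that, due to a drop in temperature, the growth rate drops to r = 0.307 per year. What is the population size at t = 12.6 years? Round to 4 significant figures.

1997000 mussels

Phase 1: N(6) = 9310·e^(0.557×6) = 9310·e^3.342 = 263246.
Phase 2 runs for 12.6 − 6 = 6.6 years at r = 0.307.
N(12.6) = 263246·e^(0.307×6.6) = 263246·e^2.026 = 1.996776×10^6.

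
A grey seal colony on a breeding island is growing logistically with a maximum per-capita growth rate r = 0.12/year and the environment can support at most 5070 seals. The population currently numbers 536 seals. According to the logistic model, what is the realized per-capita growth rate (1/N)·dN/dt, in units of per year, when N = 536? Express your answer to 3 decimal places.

(1/N)·dN/dt = r(1 − N/K) = 0.12 × (1 − 536/5070).
= 0.12 × 0.89428 = 0.10731.

0.107 per year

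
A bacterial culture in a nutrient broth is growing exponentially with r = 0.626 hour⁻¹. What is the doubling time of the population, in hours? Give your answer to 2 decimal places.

Doubling time t_d = ln(2)/r = 0.6931/0.626 = 1.1073.

1.11 hours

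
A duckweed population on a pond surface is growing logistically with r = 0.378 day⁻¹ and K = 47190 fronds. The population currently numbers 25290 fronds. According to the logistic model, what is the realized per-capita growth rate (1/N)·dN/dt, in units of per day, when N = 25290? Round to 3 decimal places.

(1/N)·dN/dt = r(1 − N/K) = 0.378 × (1 − 25290/47190).
= 0.378 × 0.46408 = 0.17542.

0.175 per day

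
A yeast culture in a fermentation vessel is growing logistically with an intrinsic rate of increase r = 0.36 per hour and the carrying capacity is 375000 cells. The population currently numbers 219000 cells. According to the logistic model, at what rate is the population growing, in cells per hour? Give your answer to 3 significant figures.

dN/dt = rN(1 − N/K) = 0.36 × 219000 × (1 − 219000/375000).
1 − 219000/375000 = 0.416; dN/dt = 0.36 × 219000 × 0.416 = 32797.

32800 cells per hour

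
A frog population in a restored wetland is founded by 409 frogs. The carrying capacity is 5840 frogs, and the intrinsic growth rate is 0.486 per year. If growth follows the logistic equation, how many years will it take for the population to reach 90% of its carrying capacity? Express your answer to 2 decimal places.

9.84 years

A = (K − N₀)/N₀ = (5840 − 409)/409 = 13.279.
Solve 5840/(1 + 13.279·e^(−0.486t)) = 5256: 1 + 13.279·e^(−0.486t) = 1.1111, so e^(−0.486t) = 0.0083676.
−0.486·t = ln(0.0083676) = -4.7834, so t = 4.7834/0.486 = 9.8424.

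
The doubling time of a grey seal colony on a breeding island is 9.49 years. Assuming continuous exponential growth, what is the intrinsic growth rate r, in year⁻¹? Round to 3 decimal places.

0.073 per year

r = ln(2)/t_d = 0.6931/9.49 = 0.07304.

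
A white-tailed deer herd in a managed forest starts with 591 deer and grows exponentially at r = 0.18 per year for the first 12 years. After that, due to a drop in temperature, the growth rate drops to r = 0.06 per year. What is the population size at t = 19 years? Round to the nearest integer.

Phase 1: N(12) = 591·e^(0.18×12) = 591·e^2.16 = 5124.64.
Phase 2 runs for 19 − 12 = 7 years at r = 0.06.
N(19) = 5124.64·e^(0.06×7) = 5124.64·e^0.42 = 7799.51.

7800 deer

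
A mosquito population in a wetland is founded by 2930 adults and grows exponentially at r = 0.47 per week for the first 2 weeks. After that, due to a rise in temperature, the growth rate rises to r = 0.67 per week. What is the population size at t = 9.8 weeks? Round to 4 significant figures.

Phase 1: N(2) = 2930·e^(0.47×2) = 2930·e^0.94 = 7500.75.
Phase 2 runs for 9.8 − 2 = 7.8 weeks at r = 0.67.
N(9.8) = 7500.75·e^(0.67×7.8) = 7500.75·e^5.226 = 1.395492×10^6.

1395000 adults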